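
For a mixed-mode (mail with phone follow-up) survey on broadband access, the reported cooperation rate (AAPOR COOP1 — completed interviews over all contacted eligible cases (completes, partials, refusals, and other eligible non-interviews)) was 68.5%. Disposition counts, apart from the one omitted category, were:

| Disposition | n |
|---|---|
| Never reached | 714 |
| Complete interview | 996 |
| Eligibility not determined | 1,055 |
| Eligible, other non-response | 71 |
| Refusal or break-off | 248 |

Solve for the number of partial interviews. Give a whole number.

139

COOP1 = 996 / D = 0.685
D = 996 / 0.685 = 1454.0
Remaining denominator categories sum to 1315
partial interviews = 1454.0 − 1315 ≈ 139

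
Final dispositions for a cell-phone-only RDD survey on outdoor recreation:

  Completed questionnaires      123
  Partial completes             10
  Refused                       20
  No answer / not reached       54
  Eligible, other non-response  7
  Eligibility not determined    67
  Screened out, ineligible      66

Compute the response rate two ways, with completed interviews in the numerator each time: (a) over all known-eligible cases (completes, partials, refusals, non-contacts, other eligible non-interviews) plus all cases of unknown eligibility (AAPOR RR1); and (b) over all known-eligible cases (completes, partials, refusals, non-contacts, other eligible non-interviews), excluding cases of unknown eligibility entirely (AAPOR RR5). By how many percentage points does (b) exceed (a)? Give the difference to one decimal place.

13.7

Numerator: 123
Denom: 123 + 10 + 20 + 54 + 7 + 67 = 281
RR1 = 123 / 281 = 0.4377
Denom: 123 + 10 + 20 + 54 + 7 = 214
RR5 = 123 / 214 = 0.5748
Difference = 57.48 − 43.77 = 13.71 percentage points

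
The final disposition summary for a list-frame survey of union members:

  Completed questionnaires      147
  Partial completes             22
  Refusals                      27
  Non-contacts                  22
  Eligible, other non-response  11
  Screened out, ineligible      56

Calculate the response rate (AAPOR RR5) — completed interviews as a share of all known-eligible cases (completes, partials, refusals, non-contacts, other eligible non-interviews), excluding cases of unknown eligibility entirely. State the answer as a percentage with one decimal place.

64.2%

Num: 147
Denom: 147 + 22 + 27 + 22 + 11 = 229
RR5 = 147 / 229 = 0.6419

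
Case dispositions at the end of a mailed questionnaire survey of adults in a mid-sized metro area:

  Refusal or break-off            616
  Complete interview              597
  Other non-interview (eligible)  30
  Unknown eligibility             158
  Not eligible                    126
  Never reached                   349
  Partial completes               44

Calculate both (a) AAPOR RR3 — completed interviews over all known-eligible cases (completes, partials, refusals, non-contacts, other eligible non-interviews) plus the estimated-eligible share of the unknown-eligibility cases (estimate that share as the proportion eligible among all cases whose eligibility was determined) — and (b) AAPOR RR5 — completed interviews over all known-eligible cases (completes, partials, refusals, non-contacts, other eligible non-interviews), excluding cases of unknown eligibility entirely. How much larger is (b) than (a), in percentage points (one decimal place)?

3.0

Num: 597
Eligible (known): 597 + 44 + 616 + 349 + 30 = 1636
e = 1636 / (1636 + 126) = 1636 / 1762 = 0.9285
e × U: 0.9285 × 158 = 146.70
Base: 1636 + 146.70 = 1782.70
RR3 = 597 / 1782.70 = 0.3349
Base: 597 + 44 + 616 + 349 + 30 = 1636
RR5 = 597 / 1636 = 0.3649
Difference = 36.49 − 33.49 = 3.00 percentage points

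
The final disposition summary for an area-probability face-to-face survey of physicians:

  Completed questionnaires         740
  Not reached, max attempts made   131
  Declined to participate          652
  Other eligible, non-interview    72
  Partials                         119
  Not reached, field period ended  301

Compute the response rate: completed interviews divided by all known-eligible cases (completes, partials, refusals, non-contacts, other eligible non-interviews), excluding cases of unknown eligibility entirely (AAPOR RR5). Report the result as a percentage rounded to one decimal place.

36.7%

No answer / not reached = 301 + 131 = 432
Numerator: 740
Denom: 740 + 119 + 652 + 432 + 72 = 2015
RR5 = 740 / 2015 = 0.3672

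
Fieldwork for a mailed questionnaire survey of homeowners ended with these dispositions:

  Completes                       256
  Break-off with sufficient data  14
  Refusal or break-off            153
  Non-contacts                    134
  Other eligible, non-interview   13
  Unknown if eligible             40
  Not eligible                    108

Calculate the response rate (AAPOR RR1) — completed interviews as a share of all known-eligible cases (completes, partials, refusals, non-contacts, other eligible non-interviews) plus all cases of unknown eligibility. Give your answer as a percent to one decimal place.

42.0%

Numerator: 256
Base: 256 + 14 + 153 + 134 + 13 + 40 = 610
RR1 = 256 / 610 = 0.4197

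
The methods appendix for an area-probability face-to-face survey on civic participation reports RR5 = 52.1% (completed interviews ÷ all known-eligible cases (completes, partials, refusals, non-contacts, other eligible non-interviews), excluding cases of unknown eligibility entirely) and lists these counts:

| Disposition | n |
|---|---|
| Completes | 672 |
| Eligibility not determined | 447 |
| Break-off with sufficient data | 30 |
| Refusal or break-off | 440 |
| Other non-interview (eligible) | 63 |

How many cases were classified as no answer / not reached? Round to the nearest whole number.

RR5 = 672 / D = 0.521
D = 672 / 0.521 = 1289.8
Other denominator terms total 1205
no answer / not reached = 1289.8 − 1205 ≈ 85

85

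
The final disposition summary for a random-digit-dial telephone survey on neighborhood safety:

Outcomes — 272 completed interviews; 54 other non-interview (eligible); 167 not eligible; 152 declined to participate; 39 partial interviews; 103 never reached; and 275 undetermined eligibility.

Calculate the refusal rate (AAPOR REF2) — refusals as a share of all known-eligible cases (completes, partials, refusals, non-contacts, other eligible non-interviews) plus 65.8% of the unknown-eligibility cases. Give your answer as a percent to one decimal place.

Top = 152
Known eligible = 272 + 39 + 152 + 103 + 54 = 620
Estimated eligible among unknowns = 0.6580 × 275 = 180.95
Denominator = 620 + 180.95 = 800.95
REF2 = 152 / 800.95 = 0.1898

19.0%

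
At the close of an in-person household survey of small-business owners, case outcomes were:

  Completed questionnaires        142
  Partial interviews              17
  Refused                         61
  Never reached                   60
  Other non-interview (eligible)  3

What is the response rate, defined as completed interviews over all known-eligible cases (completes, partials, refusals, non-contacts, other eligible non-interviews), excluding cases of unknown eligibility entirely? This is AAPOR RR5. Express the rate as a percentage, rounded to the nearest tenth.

50.2%

Top: 142
Denominator: 142 + 17 + 61 + 60 + 3 = 283
RR5 = 142 / 283 = 0.5018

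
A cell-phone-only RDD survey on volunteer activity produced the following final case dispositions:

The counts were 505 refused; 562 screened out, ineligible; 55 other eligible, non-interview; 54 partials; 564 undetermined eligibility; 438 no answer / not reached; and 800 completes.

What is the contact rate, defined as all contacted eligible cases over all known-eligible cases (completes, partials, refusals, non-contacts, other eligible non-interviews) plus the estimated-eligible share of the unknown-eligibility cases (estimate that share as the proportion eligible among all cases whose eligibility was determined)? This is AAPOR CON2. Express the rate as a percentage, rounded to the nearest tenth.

Num = 800 + 54 + 505 + 55 = 1414
Eligible (known) = 800 + 54 + 505 + 438 + 55 = 1852
e = 1852 / (1852 + 562) = 1852 / 2414 = 0.7672
Eligible share of unknowns = 0.7672 × 564 = 432.70
Base = 1852 + 432.70 = 2284.70
CON2 = 1414 / 2284.70 = 0.6189

61.9%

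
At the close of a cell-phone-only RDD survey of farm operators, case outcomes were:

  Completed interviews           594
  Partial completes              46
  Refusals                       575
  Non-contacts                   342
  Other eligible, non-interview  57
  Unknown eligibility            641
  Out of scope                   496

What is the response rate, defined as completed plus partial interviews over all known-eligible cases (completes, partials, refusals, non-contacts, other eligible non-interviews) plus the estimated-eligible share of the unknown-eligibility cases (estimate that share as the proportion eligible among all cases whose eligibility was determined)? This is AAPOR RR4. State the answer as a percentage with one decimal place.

Numerator → 594 + 46 = 640
Known eligible → 594 + 46 + 575 + 342 + 57 = 1614
e = 1614 / (1614 + 496) = 1614 / 2110 = 0.7649
Eligible share of unknowns → 0.7649 × 641 = 490.30
Denominator → 1614 + 490.30 = 2104.30
RR4 = 640 / 2104.30 = 0.3041

30.4%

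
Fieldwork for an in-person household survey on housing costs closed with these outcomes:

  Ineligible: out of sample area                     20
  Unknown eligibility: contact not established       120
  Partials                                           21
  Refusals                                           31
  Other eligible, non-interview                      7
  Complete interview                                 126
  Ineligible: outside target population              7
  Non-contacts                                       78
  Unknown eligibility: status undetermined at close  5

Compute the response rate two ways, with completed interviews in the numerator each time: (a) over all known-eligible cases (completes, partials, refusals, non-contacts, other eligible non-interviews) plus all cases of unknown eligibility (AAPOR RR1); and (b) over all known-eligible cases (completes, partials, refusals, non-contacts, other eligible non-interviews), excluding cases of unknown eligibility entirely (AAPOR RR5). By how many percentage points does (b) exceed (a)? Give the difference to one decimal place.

Unknown eligibility = 120 + 5 = 125
Screened out, ineligible = 7 + 20 = 27
Numerator: 126
Base: 126 + 21 + 31 + 78 + 7 + 125 = 388
RR1 = 126 / 388 = 0.3247
Base: 126 + 21 + 31 + 78 + 7 = 263
RR5 = 126 / 263 = 0.4791
Difference = 47.91 − 32.47 = 15.44 percentage points

15.4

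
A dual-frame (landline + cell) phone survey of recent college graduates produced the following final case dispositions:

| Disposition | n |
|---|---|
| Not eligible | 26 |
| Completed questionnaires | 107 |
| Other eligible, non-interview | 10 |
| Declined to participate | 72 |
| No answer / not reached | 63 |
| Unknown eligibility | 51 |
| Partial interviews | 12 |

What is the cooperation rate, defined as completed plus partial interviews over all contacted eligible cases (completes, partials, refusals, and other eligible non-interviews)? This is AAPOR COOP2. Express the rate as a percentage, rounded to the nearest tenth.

Num → 107 + 12 = 119
Denom → 107 + 12 + 72 + 10 = 201
COOP2 = 119 / 201 = 0.5920

59.2%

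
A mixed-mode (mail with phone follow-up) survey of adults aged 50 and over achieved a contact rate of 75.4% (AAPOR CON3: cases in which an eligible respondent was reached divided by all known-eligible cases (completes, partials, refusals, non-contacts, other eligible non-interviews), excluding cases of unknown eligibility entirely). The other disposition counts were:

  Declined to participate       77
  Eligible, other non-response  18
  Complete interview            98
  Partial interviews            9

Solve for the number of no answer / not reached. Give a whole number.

Top = 98 + 9 + 77 + 18 = 202
CON3 = 202 / D = 0.754
D = 202 / 0.754 = 267.9
Other denominator terms total 202
no answer / not reached = 267.9 − 202 ≈ 66

66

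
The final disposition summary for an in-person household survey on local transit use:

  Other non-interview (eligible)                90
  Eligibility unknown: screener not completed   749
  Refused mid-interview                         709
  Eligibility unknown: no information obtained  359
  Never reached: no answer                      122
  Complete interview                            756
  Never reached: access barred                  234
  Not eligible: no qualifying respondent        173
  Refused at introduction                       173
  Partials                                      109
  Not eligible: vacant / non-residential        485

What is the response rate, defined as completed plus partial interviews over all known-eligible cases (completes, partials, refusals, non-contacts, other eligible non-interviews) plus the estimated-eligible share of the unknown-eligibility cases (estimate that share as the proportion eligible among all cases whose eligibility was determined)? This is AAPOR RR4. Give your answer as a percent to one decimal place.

Declined to participate = 173 + 709 = 882
No answer / not reached = 122 + 234 = 356
Undetermined eligibility = 749 + 359 = 1108
Ineligible = 173 + 485 = 658
Num = 756 + 109 = 865
Determined eligible = 756 + 109 + 882 + 356 + 90 = 2193
e = 2193 / (2193 + 658) = 2193 / 2851 = 0.7692
e × U = 0.7692 × 1108 = 852.27
Base = 2193 + 852.27 = 3045.27
RR4 = 865 / 3045.27 = 0.2840

28.4%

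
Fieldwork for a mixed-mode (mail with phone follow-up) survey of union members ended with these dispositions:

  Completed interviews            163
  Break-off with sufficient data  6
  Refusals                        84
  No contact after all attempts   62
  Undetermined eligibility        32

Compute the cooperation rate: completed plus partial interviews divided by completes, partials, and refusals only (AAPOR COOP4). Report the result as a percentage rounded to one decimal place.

Numerator: 163 + 6 = 169
Denominator: 163 + 6 + 84 = 253
COOP4 = 169 / 253 = 0.6680

66.8%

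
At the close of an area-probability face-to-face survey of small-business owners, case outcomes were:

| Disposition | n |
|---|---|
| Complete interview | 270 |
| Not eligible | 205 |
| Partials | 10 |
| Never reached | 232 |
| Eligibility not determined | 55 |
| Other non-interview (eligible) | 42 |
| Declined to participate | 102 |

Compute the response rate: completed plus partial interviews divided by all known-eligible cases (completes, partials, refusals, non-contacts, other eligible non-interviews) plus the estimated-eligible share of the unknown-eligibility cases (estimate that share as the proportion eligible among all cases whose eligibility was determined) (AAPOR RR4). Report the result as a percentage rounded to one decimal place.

Numerator → 270 + 10 = 280
Known eligible → 270 + 10 + 102 + 232 + 42 = 656
e = 656 / (656 + 205) = 656 / 861 = 0.7619
Eligible share of unknowns → 0.7619 × 55 = 41.90
Denominator → 656 + 41.90 = 697.90
RR4 = 280 / 697.90 = 0.4012

40.1%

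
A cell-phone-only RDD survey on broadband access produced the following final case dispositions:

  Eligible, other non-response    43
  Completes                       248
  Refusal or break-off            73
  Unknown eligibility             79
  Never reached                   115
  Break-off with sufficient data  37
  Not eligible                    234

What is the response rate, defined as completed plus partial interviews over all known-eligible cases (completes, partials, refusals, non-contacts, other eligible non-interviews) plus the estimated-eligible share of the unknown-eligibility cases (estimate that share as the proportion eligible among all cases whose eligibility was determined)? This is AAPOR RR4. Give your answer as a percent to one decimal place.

Top → 248 + 37 = 285
Eligible (known) → 248 + 37 + 73 + 115 + 43 = 516
e = 516 / (516 + 234) = 516 / 750 = 0.6880
Eligible share of unknowns → 0.6880 × 79 = 54.35
Denominator → 516 + 54.35 = 570.35
RR4 = 285 / 570.35 = 0.4997

50.0%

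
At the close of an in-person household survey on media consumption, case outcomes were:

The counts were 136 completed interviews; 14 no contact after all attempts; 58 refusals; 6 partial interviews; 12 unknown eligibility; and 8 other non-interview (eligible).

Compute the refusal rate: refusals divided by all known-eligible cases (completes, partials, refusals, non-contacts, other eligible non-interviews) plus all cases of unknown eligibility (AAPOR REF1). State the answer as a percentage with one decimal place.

24.8%

Num = 58
Base = 136 + 6 + 58 + 14 + 8 + 12 = 234
REF1 = 58 / 234 = 0.2479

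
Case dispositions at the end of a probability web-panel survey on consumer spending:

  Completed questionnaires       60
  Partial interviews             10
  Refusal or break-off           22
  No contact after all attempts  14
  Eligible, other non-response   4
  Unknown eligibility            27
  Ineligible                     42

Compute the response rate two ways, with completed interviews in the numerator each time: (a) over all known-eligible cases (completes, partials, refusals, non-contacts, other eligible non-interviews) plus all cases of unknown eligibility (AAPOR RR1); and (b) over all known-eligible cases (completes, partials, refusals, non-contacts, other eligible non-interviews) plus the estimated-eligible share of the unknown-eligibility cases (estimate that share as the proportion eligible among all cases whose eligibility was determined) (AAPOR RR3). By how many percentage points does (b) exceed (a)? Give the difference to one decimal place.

2.5

Numerator → 60
Denominator → 60 + 10 + 22 + 14 + 4 + 27 = 137
RR1 = 60 / 137 = 0.4380
Eligible (known) → 60 + 10 + 22 + 14 + 4 = 110
e = 110 / (110 + 42) = 110 / 152 = 0.7237
e × U → 0.7237 × 27 = 19.54
Denominator → 110 + 19.54 = 129.54
RR3 = 60 / 129.54 = 0.4632
Difference = 46.32 − 43.80 = 2.52 percentage points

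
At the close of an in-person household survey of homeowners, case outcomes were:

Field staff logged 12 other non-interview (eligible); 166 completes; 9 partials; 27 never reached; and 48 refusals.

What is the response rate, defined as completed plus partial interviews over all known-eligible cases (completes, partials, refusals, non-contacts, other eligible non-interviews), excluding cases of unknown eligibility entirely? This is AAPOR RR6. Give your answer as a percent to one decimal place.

Numerator = 166 + 9 = 175
Denom = 166 + 9 + 48 + 27 + 12 = 262
RR6 = 175 / 262 = 0.6679

66.8%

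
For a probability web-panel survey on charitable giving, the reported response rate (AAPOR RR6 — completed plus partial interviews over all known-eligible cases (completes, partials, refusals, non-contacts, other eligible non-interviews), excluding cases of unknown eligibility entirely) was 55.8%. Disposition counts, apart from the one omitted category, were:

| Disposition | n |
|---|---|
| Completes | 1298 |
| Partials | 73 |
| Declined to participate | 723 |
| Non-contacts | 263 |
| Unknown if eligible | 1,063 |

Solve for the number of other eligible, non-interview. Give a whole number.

Num: 1298 + 73 = 1371
RR6 = 1371 / D = 0.558
D = 1371 / 0.558 = 2457.0
Rest of base = 2357
other eligible, non-interview = 2457.0 − 2357 ≈ 100

100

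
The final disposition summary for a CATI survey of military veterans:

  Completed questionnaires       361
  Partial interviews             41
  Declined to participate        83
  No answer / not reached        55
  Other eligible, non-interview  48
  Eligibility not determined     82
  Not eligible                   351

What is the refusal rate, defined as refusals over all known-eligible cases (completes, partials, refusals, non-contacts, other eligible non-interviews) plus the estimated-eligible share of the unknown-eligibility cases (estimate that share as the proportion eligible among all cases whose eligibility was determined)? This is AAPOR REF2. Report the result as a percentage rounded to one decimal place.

13.0%

Numerator: 83
Determined eligible: 361 + 41 + 83 + 55 + 48 = 588
e = 588 / (588 + 351) = 588 / 939 = 0.6262
e × U: 0.6262 × 82 = 51.35
Denom: 588 + 51.35 = 639.35
REF2 = 83 / 639.35 = 0.1298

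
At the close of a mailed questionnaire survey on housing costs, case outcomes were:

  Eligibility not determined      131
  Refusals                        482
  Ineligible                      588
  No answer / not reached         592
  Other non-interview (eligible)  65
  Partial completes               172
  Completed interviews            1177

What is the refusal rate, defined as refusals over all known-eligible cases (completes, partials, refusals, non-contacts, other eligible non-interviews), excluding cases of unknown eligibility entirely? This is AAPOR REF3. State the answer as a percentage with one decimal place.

Numerator → 482
Denom → 1177 + 172 + 482 + 592 + 65 = 2488
REF3 = 482 / 2488 = 0.1937

19.4%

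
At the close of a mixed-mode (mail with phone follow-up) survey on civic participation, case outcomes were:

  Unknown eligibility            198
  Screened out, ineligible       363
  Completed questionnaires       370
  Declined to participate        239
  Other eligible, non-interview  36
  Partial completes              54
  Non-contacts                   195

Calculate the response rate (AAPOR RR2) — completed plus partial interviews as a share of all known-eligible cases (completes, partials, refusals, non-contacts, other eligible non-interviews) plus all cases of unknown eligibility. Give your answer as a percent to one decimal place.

38.8%

Numerator: 370 + 54 = 424
Base: 370 + 54 + 239 + 195 + 36 + 198 = 1092
RR2 = 424 / 1092 = 0.3883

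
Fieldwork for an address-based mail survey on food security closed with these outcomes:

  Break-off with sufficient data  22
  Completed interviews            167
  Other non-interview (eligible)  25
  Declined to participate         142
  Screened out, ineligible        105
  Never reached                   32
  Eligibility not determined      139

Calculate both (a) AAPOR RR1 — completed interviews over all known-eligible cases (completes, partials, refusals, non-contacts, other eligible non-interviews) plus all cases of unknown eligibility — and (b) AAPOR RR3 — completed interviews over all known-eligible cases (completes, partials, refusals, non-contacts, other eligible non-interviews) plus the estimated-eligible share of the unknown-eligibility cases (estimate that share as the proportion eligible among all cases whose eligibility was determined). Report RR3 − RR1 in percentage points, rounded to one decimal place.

1.9

Numerator → 167
Base → 167 + 22 + 142 + 32 + 25 + 139 = 527
RR1 = 167 / 527 = 0.3169
Eligible (known) → 167 + 22 + 142 + 32 + 25 = 388
e = 388 / (388 + 105) = 388 / 493 = 0.7870
e × U → 0.7870 × 139 = 109.39
Base → 388 + 109.39 = 497.39
RR3 = 167 / 497.39 = 0.3358
Difference = 33.58 − 31.69 = 1.89 percentage points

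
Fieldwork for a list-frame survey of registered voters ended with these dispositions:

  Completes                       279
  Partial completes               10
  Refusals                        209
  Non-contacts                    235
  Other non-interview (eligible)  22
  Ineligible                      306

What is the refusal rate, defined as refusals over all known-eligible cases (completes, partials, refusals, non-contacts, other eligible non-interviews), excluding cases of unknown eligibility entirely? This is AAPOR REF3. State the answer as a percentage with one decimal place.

Num: 209
Denominator: 279 + 10 + 209 + 235 + 22 = 755
REF3 = 209 / 755 = 0.2768

27.7%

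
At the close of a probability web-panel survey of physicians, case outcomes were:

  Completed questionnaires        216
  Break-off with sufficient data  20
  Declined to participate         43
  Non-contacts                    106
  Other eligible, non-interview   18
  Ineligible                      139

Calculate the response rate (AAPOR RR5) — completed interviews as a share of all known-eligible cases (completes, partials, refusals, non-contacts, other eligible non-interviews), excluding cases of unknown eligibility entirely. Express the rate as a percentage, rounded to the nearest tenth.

Top → 216
Denominator → 216 + 20 + 43 + 106 + 18 = 403
RR5 = 216 / 403 = 0.5360

53.6%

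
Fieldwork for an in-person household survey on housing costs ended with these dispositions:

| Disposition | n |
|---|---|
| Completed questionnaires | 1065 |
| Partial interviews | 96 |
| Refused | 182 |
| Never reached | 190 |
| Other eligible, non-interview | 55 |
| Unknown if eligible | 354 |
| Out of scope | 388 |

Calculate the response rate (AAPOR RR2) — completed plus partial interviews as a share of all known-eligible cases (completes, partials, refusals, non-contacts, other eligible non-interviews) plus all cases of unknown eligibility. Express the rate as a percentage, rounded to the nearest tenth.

Numerator = 1065 + 96 = 1161
Base = 1065 + 96 + 182 + 190 + 55 + 354 = 1942
RR2 = 1161 / 1942 = 0.5978

59.8%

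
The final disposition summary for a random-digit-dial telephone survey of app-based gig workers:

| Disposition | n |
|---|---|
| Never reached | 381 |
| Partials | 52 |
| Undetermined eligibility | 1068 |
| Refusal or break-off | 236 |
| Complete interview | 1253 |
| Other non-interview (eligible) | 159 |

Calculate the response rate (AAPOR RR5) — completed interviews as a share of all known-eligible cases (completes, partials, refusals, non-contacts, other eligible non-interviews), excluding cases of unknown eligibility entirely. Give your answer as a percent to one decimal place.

Numerator → 1253
Base → 1253 + 52 + 236 + 381 + 159 = 2081
RR5 = 1253 / 2081 = 0.6021

60.2%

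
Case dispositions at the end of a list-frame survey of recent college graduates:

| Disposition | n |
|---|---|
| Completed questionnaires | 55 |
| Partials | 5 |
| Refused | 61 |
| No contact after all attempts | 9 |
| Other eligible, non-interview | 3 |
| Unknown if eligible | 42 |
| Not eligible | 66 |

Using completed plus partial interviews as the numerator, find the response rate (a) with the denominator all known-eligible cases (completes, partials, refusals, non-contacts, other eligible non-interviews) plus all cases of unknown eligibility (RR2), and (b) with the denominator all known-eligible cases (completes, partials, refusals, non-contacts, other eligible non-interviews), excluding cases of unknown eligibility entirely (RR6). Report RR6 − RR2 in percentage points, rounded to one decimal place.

10.8

Numerator → 55 + 5 = 60
Denom → 55 + 5 + 61 + 9 + 3 + 42 = 175
RR2 = 60 / 175 = 0.3429
Denom → 55 + 5 + 61 + 9 + 3 = 133
RR6 = 60 / 133 = 0.4511
Difference = 45.11 − 34.29 = 10.82 percentage points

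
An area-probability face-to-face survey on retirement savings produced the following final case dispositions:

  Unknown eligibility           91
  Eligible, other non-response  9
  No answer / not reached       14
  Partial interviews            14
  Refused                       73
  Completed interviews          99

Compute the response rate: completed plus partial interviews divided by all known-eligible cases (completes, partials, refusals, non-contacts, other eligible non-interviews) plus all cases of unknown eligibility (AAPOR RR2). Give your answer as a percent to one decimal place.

Numerator: 99 + 14 = 113
Denominator: 99 + 14 + 73 + 14 + 9 + 91 = 300
RR2 = 113 / 300 = 0.3767

37.7%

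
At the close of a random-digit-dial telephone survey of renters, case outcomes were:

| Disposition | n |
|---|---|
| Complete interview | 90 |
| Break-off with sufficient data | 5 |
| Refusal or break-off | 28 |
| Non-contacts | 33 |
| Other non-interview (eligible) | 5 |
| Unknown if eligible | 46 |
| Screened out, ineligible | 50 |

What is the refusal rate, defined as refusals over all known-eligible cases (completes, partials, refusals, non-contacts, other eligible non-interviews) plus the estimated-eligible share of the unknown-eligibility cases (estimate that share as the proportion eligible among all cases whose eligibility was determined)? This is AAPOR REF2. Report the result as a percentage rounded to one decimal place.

Top: 28
Known eligible: 90 + 5 + 28 + 33 + 5 = 161
e = 161 / (161 + 50) = 161 / 211 = 0.7630
Estimated eligible among unknowns: 0.7630 × 46 = 35.10
Base: 161 + 35.10 = 196.10
REF2 = 28 / 196.10 = 0.1428

14.3%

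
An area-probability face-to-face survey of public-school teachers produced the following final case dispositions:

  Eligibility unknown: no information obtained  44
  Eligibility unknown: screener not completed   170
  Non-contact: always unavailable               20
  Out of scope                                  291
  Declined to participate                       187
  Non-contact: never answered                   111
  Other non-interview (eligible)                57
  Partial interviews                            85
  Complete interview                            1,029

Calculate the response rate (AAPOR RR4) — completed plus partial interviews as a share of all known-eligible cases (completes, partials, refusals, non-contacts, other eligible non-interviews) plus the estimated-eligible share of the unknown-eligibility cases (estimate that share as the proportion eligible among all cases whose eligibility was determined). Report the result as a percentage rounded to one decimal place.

66.8%

Non-contacts = 111 + 20 = 131
Eligibility not determined = 170 + 44 = 214
Top → 1029 + 85 = 1114
Known eligible → 1029 + 85 + 187 + 131 + 57 = 1489
e = 1489 / (1489 + 291) = 1489 / 1780 = 0.8365
e × U → 0.8365 × 214 = 179.01
Base → 1489 + 179.01 = 1668.01
RR4 = 1114 / 1668.01 = 0.6679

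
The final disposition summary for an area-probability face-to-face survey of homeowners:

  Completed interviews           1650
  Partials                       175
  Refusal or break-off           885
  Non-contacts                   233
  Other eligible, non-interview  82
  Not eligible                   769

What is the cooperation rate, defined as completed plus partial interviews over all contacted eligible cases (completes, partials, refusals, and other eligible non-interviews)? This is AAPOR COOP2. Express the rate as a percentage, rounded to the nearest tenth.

65.4%

Top = 1650 + 175 = 1825
Base = 1650 + 175 + 885 + 82 = 2792
COOP2 = 1825 / 2792 = 0.6537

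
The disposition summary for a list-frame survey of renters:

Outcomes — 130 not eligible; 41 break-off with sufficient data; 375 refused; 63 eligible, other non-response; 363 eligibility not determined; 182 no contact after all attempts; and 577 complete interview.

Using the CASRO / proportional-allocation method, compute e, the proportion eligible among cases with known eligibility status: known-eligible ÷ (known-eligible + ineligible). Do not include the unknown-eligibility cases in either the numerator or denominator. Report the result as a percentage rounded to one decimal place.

90.5%

Eligible (known) → 577 + 41 + 375 + 182 + 63 = 1238
e = 1238 / (1238 + 130) = 1238 / 1368 = 0.9050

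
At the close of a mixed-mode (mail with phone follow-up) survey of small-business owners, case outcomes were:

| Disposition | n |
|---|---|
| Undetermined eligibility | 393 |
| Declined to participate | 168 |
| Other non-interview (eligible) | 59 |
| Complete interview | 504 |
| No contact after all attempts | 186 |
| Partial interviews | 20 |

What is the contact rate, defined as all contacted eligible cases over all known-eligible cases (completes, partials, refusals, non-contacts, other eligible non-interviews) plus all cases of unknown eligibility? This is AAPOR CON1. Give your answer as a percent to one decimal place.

Num: 504 + 20 + 168 + 59 = 751
Base: 504 + 20 + 168 + 186 + 59 + 393 = 1330
CON1 = 751 / 1330 = 0.5647

56.5%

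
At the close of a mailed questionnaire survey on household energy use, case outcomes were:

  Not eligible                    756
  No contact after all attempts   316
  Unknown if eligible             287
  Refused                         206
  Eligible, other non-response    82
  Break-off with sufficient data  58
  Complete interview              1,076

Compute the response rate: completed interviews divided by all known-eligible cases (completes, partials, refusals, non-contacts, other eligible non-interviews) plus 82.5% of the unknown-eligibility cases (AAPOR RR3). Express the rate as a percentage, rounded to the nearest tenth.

Top = 1076
Known eligible = 1076 + 58 + 206 + 316 + 82 = 1738
Eligible share of unknowns = 0.8250 × 287 = 236.77
Base = 1738 + 236.77 = 1974.77
RR3 = 1076 / 1974.77 = 0.5449

54.5%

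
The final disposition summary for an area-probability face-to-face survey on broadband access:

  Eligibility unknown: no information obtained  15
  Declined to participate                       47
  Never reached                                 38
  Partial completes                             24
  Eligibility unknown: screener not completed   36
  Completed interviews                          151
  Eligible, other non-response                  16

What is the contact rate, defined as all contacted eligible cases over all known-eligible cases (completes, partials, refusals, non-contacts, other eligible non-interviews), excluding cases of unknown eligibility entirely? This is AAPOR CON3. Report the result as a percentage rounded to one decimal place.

86.2%

Eligibility not determined = 36 + 15 = 51
Numerator → 151 + 24 + 47 + 16 = 238
Denominator → 151 + 24 + 47 + 38 + 16 = 276
CON3 = 238 / 276 = 0.8623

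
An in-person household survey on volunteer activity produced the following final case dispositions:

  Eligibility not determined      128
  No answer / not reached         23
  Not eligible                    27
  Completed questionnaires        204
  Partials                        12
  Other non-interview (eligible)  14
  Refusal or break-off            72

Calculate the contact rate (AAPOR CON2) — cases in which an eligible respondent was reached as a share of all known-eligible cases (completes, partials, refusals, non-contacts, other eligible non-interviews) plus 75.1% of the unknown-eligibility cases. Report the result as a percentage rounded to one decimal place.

71.7%

Numerator: 204 + 12 + 72 + 14 = 302
Eligible (known): 204 + 12 + 72 + 23 + 14 = 325
e × U: 0.7510 × 128 = 96.13
Denominator: 325 + 96.13 = 421.13
CON2 = 302 / 421.13 = 0.7171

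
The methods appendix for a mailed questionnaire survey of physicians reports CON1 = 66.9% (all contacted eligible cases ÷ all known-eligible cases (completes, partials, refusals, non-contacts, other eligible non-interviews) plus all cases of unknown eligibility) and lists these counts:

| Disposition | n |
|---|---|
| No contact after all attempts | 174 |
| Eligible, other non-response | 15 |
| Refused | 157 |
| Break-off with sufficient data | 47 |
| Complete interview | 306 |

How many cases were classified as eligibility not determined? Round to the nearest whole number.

86

Numerator: 306 + 47 + 157 + 15 = 525
CON1 = 525 / D = 0.669
D = 525 / 0.669 = 784.8
Other denominator terms total 699
eligibility not determined = 784.8 − 699 ≈ 86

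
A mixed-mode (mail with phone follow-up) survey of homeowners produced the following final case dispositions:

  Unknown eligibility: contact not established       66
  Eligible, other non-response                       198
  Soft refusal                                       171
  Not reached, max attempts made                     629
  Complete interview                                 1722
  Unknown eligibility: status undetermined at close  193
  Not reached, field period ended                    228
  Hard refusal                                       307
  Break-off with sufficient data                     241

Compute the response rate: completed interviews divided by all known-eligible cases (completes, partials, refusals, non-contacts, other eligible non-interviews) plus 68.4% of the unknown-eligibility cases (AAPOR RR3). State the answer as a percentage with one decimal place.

46.9%

Refused = 307 + 171 = 478
No contact after all attempts = 228 + 629 = 857
Unknown if eligible = 66 + 193 = 259
Numerator: 1722
Determined eligible: 1722 + 241 + 478 + 857 + 198 = 3496
Estimated eligible among unknowns: 0.6840 × 259 = 177.16
Base: 3496 + 177.16 = 3673.16
RR3 = 1722 / 3673.16 = 0.4688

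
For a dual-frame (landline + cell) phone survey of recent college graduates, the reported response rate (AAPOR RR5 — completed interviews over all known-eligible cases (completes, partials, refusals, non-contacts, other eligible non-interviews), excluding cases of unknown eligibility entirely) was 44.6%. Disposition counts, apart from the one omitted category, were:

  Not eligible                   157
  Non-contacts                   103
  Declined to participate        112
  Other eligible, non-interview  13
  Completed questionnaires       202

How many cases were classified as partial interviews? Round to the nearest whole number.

RR5 = 202 / D = 0.446
D = 202 / 0.446 = 452.9
Rest of base = 430
partial interviews = 452.9 − 430 ≈ 23

23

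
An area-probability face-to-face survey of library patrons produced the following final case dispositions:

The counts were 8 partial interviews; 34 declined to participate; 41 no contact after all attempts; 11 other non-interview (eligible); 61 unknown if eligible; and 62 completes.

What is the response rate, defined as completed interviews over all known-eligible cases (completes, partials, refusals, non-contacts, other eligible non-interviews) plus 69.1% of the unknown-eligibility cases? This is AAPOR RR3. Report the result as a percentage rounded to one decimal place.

Num: 62
Known eligible: 62 + 8 + 34 + 41 + 11 = 156
Eligible share of unknowns: 0.6910 × 61 = 42.15
Base: 156 + 42.15 = 198.15
RR3 = 62 / 198.15 = 0.3129

31.3%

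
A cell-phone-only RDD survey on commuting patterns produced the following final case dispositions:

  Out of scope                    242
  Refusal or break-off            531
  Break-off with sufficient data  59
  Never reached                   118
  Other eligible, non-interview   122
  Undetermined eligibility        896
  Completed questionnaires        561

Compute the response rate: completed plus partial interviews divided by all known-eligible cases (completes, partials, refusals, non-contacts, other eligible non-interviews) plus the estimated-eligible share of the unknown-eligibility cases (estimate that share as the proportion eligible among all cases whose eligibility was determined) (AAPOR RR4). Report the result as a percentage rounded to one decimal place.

Top = 561 + 59 = 620
Known eligible = 561 + 59 + 531 + 118 + 122 = 1391
e = 1391 / (1391 + 242) = 1391 / 1633 = 0.8518
Eligible share of unknowns = 0.8518 × 896 = 763.21
Denominator = 1391 + 763.21 = 2154.21
RR4 = 620 / 2154.21 = 0.2878

28.8%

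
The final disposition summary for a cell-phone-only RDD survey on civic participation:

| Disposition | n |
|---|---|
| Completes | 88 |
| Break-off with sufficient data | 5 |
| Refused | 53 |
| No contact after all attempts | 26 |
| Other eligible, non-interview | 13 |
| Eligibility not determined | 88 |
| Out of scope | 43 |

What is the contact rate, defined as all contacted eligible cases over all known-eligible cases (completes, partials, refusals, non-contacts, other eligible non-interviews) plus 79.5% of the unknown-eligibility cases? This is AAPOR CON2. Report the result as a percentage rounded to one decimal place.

62.4%

Top → 88 + 5 + 53 + 13 = 159
Known eligible → 88 + 5 + 53 + 26 + 13 = 185
Eligible share of unknowns → 0.7950 × 88 = 69.96
Denominator → 185 + 69.96 = 254.96
CON2 = 159 / 254.96 = 0.6236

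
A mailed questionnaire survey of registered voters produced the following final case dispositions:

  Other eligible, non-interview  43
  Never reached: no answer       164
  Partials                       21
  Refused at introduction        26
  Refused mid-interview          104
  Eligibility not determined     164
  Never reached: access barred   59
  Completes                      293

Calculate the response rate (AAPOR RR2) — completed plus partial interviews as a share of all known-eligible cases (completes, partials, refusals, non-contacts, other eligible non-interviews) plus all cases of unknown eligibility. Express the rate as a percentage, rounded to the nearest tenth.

Refusal or break-off = 26 + 104 = 130
Never reached = 164 + 59 = 223
Num → 293 + 21 = 314
Denom → 293 + 21 + 130 + 223 + 43 + 164 = 874
RR2 = 314 / 874 = 0.3593

35.9%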